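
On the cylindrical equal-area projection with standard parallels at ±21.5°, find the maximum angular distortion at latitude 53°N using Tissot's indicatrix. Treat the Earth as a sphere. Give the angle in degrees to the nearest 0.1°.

For cylindrical equal-area with standard parallel φ₀, h = cos φ / cos φ₀ and k = cos φ₀ / cos φ, so h·k = 1.
At 53°: h = 0.6468, k = 1.546; principal scales a = 1.546, b = 0.6468.
sin(ω/2) = (a − b)/(a + b) = 0.8992/2.193 = 0.4101, so ω = 2 arcsin(0.4101) ≈ 48.4°.

48.4°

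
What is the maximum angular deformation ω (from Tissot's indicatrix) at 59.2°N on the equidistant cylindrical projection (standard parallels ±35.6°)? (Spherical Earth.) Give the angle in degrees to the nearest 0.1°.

26.3°

The equidistant cylindrical projection with φ₀ = 35.6° has h = 1 (meridians true) and k = cos φ₀ / cos φ along parallels.
At 59.2°: h = 1.000, k = 1.588; principal scales a = 1.588, b = 1.000.
sin(ω/2) = (a − b)/(a + b) = 0.5880/2.588 = 0.2272, so ω = 2 arcsin(0.2272) ≈ 26.3°.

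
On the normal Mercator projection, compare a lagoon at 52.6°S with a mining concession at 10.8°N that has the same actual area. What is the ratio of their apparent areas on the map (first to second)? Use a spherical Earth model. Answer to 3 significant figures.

2.62

On Mercator, area is exaggerated by sec²φ = 1/cos²φ.
At 52.6°: sec²(52.6°) = 1/0.6074² = 2.711.
At 10.8°: sec²(10.8°) = 1/0.9823² = 1.036.
Ratio = 2.711/1.036 = cos²(10.8°)/cos²(52.6°) ≈ 2.62.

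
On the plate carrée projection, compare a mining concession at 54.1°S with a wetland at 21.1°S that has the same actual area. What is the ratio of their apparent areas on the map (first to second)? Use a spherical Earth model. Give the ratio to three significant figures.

For the equirectangular projection with φ₀ = 0 (plate carrée), h = 1 along meridians and k = sec φ along parallels.
Areal scale at 54.1°: h·k = 1.000 × 1.705 = 1.705.
Areal scale at 21.1°: h·k = 1.000 × 1.072 = 1.072.
Ratio = 1.705/1.072 ≈ 1.59.

1.59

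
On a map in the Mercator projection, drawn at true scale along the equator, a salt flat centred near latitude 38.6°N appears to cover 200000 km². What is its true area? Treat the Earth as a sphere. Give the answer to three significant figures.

For Mercator, h = k = sec φ (a conformal cylindrical projection has a single point scale, 1/cos φ).
Areal scale = k² = sec²φ = 1/cos²(38.6°) = 1/0.7815² = 1.637.
True area = apparent / (areal scale) = 200000 / 1.637 ≈ 122000 km².

122000 km²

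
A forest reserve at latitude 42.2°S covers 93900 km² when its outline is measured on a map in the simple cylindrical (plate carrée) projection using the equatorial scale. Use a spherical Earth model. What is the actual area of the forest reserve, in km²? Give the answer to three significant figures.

For the equirectangular projection with φ₀ = 0 (plate carrée), h = 1 along meridians and k = sec φ along parallels.
Areal scale = h·k = 1 × sec φ; at 42.2°, h = 1.000, k = 1.350, so h·k = 1.350.
True area = apparent / (areal scale) = 93900 / 1.350 ≈ 69600 km².

69600 km²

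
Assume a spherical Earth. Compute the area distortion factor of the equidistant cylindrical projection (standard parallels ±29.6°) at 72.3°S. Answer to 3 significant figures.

The equidistant cylindrical projection with φ₀ = 29.6° has h = 1 (meridians true) and k = cos φ₀ / cos φ along parallels.
Areal scale = h·k = 1 × cos φ₀ / cos φ; at 72.3°, h = 1.000, k = 2.860, so h·k = 2.860.

2.86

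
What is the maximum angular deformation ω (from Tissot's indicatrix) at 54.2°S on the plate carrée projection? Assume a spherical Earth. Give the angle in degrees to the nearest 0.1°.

30.4°

Plate carrée maps x = Rλ, y = Rφ. The meridian scale is h = 1 and the parallel scale is k = 1/cos φ = sec φ.
At 54.2°: h = 1.000, k = 1.710; principal scales a = 1.710, b = 1.000.
sin(ω/2) = (a − b)/(a + b) = 0.7095/2.710 = 0.2619, so ω = 2 arcsin(0.2619) ≈ 30.4°.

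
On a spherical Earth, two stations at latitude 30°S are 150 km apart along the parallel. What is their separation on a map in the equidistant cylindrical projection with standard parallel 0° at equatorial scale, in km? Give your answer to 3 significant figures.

173 km

In the plate carrée (x = Rλ, y = Rφ), meridians are true-scale (h = 1) and parallels are stretched by k = sec φ.
Along the parallel, k = sec 30° = 1/0.8660 = 1.155.
Map distance = 150 × 1.155 ≈ 173 km.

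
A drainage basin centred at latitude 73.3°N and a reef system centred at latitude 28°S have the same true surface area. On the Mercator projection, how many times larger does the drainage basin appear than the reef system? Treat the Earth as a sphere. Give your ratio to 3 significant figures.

9.44

On Mercator, area is exaggerated by sec²φ = 1/cos²φ.
At 73.3°: sec²(73.3°) = 1/0.2874² = 12.11.
At 28°: sec²(28°) = 1/0.8829² = 1.283.
Ratio = 12.11/1.283 = cos²(28°)/cos²(73.3°) ≈ 9.44.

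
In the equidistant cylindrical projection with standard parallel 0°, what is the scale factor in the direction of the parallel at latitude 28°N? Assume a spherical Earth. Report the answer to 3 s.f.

1.13

In the plate carrée (x = Rλ, y = Rφ), meridians are true-scale (h = 1) and parallels are stretched by k = sec φ.
k = 1/cos 28° = 1/0.8829 = 1.133.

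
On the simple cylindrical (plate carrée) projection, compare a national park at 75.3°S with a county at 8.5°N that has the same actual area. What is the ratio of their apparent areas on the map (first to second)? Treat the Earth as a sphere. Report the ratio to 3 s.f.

3.90

For the equirectangular projection with φ₀ = 0 (plate carrée), h = 1 along meridians and k = sec φ along parallels.
Areal scale at 75.3°: h·k = 1.000 × 3.941 = 3.941.
Areal scale at 8.5°: h·k = 1.000 × 1.011 = 1.011.
Ratio = 3.941/1.011 ≈ 3.90.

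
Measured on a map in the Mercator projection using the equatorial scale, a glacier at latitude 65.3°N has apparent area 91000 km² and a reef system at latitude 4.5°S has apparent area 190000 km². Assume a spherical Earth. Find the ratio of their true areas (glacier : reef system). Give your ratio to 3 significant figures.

On Mercator the areal scale is sec²φ, so true area = apparent × cos²φ.
True area of glacier: 91000 × cos²(65.3°) = 91000 × 0.1746 = 15890 km².
True area of reef system: 190000 × cos²(4.5°) = 190000 × 0.9938 = 188800 km².
Ratio = 15890 / 188800 ≈ 0.0841.

0.0841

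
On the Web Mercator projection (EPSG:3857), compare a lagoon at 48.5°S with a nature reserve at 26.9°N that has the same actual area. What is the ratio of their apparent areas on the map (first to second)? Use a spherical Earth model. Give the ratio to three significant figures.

Mercator is conformal with k = sec φ, so areal scale = k² = sec²φ.
At 48.5°: sec²(48.5°) = 1/0.6626² = 2.278.
At 26.9°: sec²(26.9°) = 1/0.8918² = 1.257.
Ratio = 2.278/1.257 = cos²(26.9°)/cos²(48.5°) ≈ 1.81.

1.81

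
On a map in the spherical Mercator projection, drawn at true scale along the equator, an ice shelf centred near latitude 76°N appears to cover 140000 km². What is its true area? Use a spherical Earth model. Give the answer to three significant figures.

8190 km²

For Mercator, h = k = sec φ (a conformal cylindrical projection has a single point scale, 1/cos φ).
Areal scale = k² = sec²φ = 1/cos²(76°) = 1/0.2419² = 17.09.
True area = apparent / (areal scale) = 140000 / 17.09 ≈ 8190 km².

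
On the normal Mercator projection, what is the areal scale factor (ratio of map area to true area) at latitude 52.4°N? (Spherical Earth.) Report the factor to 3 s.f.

2.69

The Mercator projection is conformal; its linear scale factor is the same in every direction and equals sec φ = 1/cos φ.
Areal scale = k² = sec²φ = 1/cos²(52.4°) = 1/0.6101² = 2.686.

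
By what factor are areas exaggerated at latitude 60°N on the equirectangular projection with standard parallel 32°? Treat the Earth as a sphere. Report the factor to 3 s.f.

In the equirectangular projection with standard parallel φ₀ = 32° (x = Rλ cos φ₀, y = Rφ), meridians are true-scale (h = 1) and the parallel scale is k = cos φ₀ / cos φ.
Areal scale = h·k = 1 × cos φ₀ / cos φ; at 60°, h = 1.000, k = 1.696, so h·k = 1.696.

1.70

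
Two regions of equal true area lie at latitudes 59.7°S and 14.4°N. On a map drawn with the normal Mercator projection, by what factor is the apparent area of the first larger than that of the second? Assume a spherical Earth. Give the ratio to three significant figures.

3.69

Mercator areal scale is sec²φ.
At 59.7°: sec²(59.7°) = 1/0.5045² = 3.929.
At 14.4°: sec²(14.4°) = 1/0.9686² = 1.066.
Ratio = 3.929/1.066 = cos²(14.4°)/cos²(59.7°) ≈ 3.69.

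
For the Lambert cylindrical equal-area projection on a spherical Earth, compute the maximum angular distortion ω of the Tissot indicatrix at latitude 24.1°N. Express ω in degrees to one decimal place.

The Lambert cylindrical equal-area projection is the cylindrical equal-area projection with its standard parallel at the equator (φ₀ = 0). A cylindrical equal-area projection with standard parallel φ₀ has meridian scale h = cos φ / cos φ₀ and parallel scale k = cos φ₀ / cos φ (so areas are preserved, h·k = 1).
At 24.1°: h = 0.9128, k = 1.095; principal scales a = 1.095, b = 0.9128.
sin(ω/2) = (a − b)/(a + b) = 0.1827/2.008 = 0.09095, so ω = 2 arcsin(0.09095) ≈ 10.4°.

10.4°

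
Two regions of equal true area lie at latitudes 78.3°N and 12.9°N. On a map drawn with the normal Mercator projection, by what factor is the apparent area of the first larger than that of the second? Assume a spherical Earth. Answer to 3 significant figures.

Mercator areal scale is sec²φ.
At 78.3°: sec²(78.3°) = 1/0.2028² = 24.32.
At 12.9°: sec²(12.9°) = 1/0.9748² = 1.052.
Ratio = 24.32/1.052 = cos²(12.9°)/cos²(78.3°) ≈ 23.1.

23.1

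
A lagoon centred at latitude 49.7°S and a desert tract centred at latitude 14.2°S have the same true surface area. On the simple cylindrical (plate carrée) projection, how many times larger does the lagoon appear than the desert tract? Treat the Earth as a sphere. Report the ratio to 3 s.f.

1.50

For the equirectangular projection with φ₀ = 0 (plate carrée), h = 1 along meridians and k = sec φ along parallels.
Areal scale at 49.7°: h·k = 1.000 × 1.546 = 1.546.
Areal scale at 14.2°: h·k = 1.000 × 1.032 = 1.032.
Ratio = 1.546/1.032 ≈ 1.50.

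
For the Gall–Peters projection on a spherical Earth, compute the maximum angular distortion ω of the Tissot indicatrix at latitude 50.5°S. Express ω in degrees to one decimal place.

12.1°

Gall–Peters is a cylindrical equal-area projection with standard parallels at ±45°. Cylindrical equal-area (φ₀ = 45°): h = cos φ / cos 45° along meridians, k = cos 45° / cos φ along parallels; h·k = 1.
At 50.5°: h = 0.8996, k = 1.112; principal scales a = 1.112, b = 0.8996.
sin(ω/2) = (a − b)/(a + b) = 0.2121/2.011 = 0.1055, so ω = 2 arcsin(0.1055) ≈ 12.1°.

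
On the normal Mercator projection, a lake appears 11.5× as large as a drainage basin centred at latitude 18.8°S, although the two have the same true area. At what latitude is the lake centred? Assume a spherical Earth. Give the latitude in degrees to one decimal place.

73.8°

On Mercator, (apparent₁)/(apparent₂) = sec²φ₁ / sec²φ₂ when true areas are equal.
cos²φ₂ / cos²φ₁ = 11.5  ⇒  cos φ₁ = cos 18.8° / √11.5 = 0.9466/3.391 = 0.2792.
φ₁ = arccos(0.2792) ≈ 73.8°.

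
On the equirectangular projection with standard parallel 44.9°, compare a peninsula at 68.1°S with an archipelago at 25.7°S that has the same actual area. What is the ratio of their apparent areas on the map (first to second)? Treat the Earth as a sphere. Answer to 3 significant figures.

With standard parallel φ₀ = 44.9°, the equirectangular projection gives x = Rλ cos φ₀, y = Rφ, so h = 1 and k = cos 44.9° / cos φ.
Areal scale at 68.1°: h·k = 1.000 × 1.899 = 1.899.
Areal scale at 25.7°: h·k = 1.000 × 0.7861 = 0.7861.
Ratio = 1.899/0.7861 ≈ 2.42.

2.42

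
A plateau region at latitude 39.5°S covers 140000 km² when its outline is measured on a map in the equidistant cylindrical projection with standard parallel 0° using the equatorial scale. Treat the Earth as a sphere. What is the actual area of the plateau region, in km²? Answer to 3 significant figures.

Plate carrée maps x = Rλ, y = Rφ. The meridian scale is h = 1 and the parallel scale is k = 1/cos φ = sec φ.
Areal scale = h·k = 1 × sec φ; at 39.5°, h = 1.000, k = 1.296, so h·k = 1.296.
True area = apparent / (areal scale) = 140000 / 1.296 ≈ 108000 km².

108000 km²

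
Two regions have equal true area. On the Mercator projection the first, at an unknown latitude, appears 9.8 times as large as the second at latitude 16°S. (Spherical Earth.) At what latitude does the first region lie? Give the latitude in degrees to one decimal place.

72.1°

For equal true areas on Mercator, apparent areas scale as sec²φ, so the ratio is cos²φ₂ / cos²φ₁.
cos²φ₂ / cos²φ₁ = 9.8  ⇒  cos φ₁ = cos 16° / √9.8 = 0.9613/3.130 = 0.3071.
φ₁ = arccos(0.3071) ≈ 72.1°.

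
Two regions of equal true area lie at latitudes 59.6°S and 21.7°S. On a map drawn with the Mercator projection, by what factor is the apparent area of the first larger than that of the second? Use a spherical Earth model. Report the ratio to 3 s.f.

On Mercator, area is exaggerated by sec²φ = 1/cos²φ.
At 59.6°: sec²(59.6°) = 1/0.5060² = 3.905.
At 21.7°: sec²(21.7°) = 1/0.9291² = 1.158.
Ratio = 3.905/1.158 = cos²(21.7°)/cos²(59.6°) ≈ 3.37.

3.37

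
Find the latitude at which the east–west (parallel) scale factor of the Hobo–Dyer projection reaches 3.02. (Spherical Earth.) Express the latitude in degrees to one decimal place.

The Hobo–Dyer projection is cylindrical equal-area with φ₀ = 37.5°. For cylindrical equal-area with standard parallel φ₀, h = cos φ / cos φ₀ and k = cos φ₀ / cos φ, so h·k = 1.
k = cos φ₀ / cos φ = 3.02  ⇒  cos φ = cos 37.5° / 3.02 = 0.2627.
φ = arccos(0.2627) ≈ 74.8°.

74.8°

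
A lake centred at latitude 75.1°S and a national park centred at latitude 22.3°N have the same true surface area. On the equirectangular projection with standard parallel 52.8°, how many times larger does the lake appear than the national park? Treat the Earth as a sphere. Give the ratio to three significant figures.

3.60

The equidistant cylindrical projection with φ₀ = 52.8° has h = 1 (meridians true) and k = cos φ₀ / cos φ along parallels.
Areal scale at 75.1°: h·k = 1.000 × 2.351 = 2.351.
Areal scale at 22.3°: h·k = 1.000 × 0.6535 = 0.6535.
Ratio = 2.351/0.6535 ≈ 3.60.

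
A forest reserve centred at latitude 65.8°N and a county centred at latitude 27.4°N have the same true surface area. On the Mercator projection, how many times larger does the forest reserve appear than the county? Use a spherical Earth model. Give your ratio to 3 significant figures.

4.69

Mercator is conformal with k = sec φ, so areal scale = k² = sec²φ.
At 65.8°: sec²(65.8°) = 1/0.4099² = 5.951.
At 27.4°: sec²(27.4°) = 1/0.8878² = 1.269.
Ratio = 5.951/1.269 = cos²(27.4°)/cos²(65.8°) ≈ 4.69.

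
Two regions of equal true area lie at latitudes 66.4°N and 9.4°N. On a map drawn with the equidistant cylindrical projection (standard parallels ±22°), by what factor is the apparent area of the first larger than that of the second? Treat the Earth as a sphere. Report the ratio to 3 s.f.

2.46

In the equirectangular projection with standard parallel φ₀ = 22° (x = Rλ cos φ₀, y = Rφ), meridians are true-scale (h = 1) and the parallel scale is k = cos φ₀ / cos φ.
Areal scale at 66.4°: h·k = 1.000 × 2.316 = 2.316.
Areal scale at 9.4°: h·k = 1.000 × 0.9398 = 0.9398.
Ratio = 2.316/0.9398 ≈ 2.46.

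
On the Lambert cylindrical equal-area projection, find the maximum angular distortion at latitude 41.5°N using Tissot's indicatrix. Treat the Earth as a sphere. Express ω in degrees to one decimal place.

The Lambert cylindrical equal-area projection is the cylindrical equal-area projection with its standard parallel at the equator (φ₀ = 0). A cylindrical equal-area projection with standard parallel φ₀ has meridian scale h = cos φ / cos φ₀ and parallel scale k = cos φ₀ / cos φ (so areas are preserved, h·k = 1).
At 41.5°: h = 0.7490, k = 1.335; principal scales a = 1.335, b = 0.7490.
sin(ω/2) = (a − b)/(a + b) = 0.5862/2.084 = 0.2813, so ω = 2 arcsin(0.2813) ≈ 32.7°.

32.7°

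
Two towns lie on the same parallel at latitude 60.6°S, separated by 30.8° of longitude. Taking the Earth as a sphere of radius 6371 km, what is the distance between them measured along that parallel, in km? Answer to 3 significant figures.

Arc length along a parallel = R cos φ · Δλ (with Δλ in radians).
= 6371 × cos 60.6° × (30.8° × π/180) = 6371 × 0.4909 × 0.5376 ≈ 1680 km.

1680 km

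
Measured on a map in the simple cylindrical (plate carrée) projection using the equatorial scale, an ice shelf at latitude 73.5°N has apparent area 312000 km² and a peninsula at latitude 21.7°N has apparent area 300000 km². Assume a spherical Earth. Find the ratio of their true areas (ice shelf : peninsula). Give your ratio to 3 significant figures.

0.318

On the plate carrée, areal scale = h·k = 1 × sec φ, so true area = apparent × cos φ.
True area of ice shelf: 312000 × cos(73.5°) = 312000 × 0.2840 = 88610 km².
True area of peninsula: 300000 × cos(21.7°) = 300000 × 0.9291 = 278700 km².
Ratio = 88610 / 278700 ≈ 0.318.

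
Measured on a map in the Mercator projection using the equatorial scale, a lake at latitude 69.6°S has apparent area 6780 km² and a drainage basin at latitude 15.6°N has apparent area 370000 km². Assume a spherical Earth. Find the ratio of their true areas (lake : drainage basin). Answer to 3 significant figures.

0.00240

Mercator's areal exaggeration is sec²φ; hence true area = (apparent area) · cos²φ.
True area of lake: 6780 × cos²(69.6°) = 6780 × 0.1215 = 823.8 km².
True area of drainage basin: 370000 × cos²(15.6°) = 370000 × 0.9277 = 343200 km².
Ratio = 823.8 / 343200 ≈ 0.00240.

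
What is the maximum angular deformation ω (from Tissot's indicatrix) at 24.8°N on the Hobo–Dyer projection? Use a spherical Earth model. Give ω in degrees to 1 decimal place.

Hobo–Dyer is a cylindrical equal-area projection with standard parallels at ±37.5°. Cylindrical equal-area (φ₀ = 37.5°): h = cos φ / cos 37.5° along meridians, k = cos 37.5° / cos φ along parallels; h·k = 1.
At 24.8°: h = 1.144, k = 0.8740; principal scales a = 1.144, b = 0.8740.
sin(ω/2) = (a − b)/(a + b) = 0.2703/2.018 = 0.1339, so ω = 2 arcsin(0.1339) ≈ 15.4°.

15.4°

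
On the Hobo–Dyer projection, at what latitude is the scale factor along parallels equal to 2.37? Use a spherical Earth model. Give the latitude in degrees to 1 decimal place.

70.4°

The Hobo–Dyer projection is cylindrical equal-area with φ₀ = 37.5°. Cylindrical equal-area (φ₀ = 37.5°): h = cos φ / cos 37.5° along meridians, k = cos 37.5° / cos φ along parallels; h·k = 1.
k = cos φ₀ / cos φ = 2.37  ⇒  cos φ = cos 37.5° / 2.37 = 0.3347.
φ = arccos(0.3347) ≈ 70.4°.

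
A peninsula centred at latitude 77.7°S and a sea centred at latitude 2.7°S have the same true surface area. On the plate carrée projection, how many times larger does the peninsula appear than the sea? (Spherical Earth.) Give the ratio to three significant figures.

4.69

Plate carrée maps x = Rλ, y = Rφ. The meridian scale is h = 1 and the parallel scale is k = 1/cos φ = sec φ.
Areal scale at 77.7°: h·k = 1.000 × 4.694 = 4.694.
Areal scale at 2.7°: h·k = 1.000 × 1.001 = 1.001.
Ratio = 4.694/1.001 ≈ 4.69.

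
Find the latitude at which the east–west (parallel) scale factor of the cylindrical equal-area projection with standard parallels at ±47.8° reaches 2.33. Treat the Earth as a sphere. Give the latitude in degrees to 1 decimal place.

For cylindrical equal-area with standard parallel φ₀, h = cos φ / cos φ₀ and k = cos φ₀ / cos φ, so h·k = 1.
k = cos φ₀ / cos φ = 2.33  ⇒  cos φ = cos 47.8° / 2.33 = 0.2883.
φ = arccos(0.2883) ≈ 73.2°.

73.2°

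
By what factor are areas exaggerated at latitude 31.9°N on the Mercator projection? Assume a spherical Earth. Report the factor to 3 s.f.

1.39

Mercator is conformal, so the point scale is isotropic: h = k = sec φ = 1/cos φ.
Areal scale = k² = sec²φ = 1/cos²(31.9°) = 1/0.8490² = 1.387.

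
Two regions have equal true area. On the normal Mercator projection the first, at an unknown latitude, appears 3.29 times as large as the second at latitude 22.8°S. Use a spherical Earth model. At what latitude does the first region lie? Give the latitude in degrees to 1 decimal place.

For equal true areas on Mercator, apparent areas scale as sec²φ, so the ratio is cos²φ₂ / cos²φ₁.
cos²φ₂ / cos²φ₁ = 3.29  ⇒  cos φ₁ = cos 22.8° / √3.29 = 0.9219/1.814 = 0.5082.
φ₁ = arccos(0.5082) ≈ 59.5°.

59.5°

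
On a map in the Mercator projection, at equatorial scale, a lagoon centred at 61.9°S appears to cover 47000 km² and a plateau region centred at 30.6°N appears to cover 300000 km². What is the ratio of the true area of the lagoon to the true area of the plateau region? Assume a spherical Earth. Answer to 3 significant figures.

On Mercator the areal scale is sec²φ, so true area = apparent × cos²φ.
True area of lagoon: 47000 × cos²(61.9°) = 47000 × 0.2219 = 10430 km².
True area of plateau region: 300000 × cos²(30.6°) = 300000 × 0.7409 = 222300 km².
Ratio = 10430 / 222300 ≈ 0.0469.

0.0469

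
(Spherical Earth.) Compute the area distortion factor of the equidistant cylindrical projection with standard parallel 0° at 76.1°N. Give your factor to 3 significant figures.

4.16

Plate carrée maps x = Rλ, y = Rφ. The meridian scale is h = 1 and the parallel scale is k = 1/cos φ = sec φ.
Areal scale = h·k = 1 × sec φ; at 76.1°, h = 1.000, k = 4.163, so h·k = 4.163.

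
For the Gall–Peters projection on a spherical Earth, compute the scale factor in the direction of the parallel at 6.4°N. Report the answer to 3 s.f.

0.712

The Gall–Peters projection is cylindrical equal-area with φ₀ = 45°. For cylindrical equal-area with standard parallel φ₀, h = cos φ / cos φ₀ and k = cos φ₀ / cos φ, so h·k = 1.
k = cos 45° / cos 6.4° = 0.7071/0.9938 = 0.7115.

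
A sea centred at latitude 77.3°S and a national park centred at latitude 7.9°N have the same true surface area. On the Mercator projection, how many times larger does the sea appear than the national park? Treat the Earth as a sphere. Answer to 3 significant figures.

Mercator areal scale is sec²φ.
At 77.3°: sec²(77.3°) = 1/0.2198² = 20.69.
At 7.9°: sec²(7.9°) = 1/0.9905² = 1.019.
Ratio = 20.69/1.019 = cos²(7.9°)/cos²(77.3°) ≈ 20.3.

20.3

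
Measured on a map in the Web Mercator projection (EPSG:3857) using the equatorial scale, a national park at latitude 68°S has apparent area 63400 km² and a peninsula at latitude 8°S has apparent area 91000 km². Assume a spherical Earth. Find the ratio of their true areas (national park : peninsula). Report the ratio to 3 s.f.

On Mercator the areal scale is sec²φ, so true area = apparent × cos²φ.
True area of national park: 63400 × cos²(68°) = 63400 × 0.1403 = 8897 km².
True area of peninsula: 91000 × cos²(8°) = 91000 × 0.9806 = 89240 km².
Ratio = 8897 / 89240 ≈ 0.0997.

0.0997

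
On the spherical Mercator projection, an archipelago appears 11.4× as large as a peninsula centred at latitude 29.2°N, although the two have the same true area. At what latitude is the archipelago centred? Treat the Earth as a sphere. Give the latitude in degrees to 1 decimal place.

For equal true areas on Mercator, apparent areas scale as sec²φ, so the ratio is cos²φ₂ / cos²φ₁.
cos²φ₂ / cos²φ₁ = 11.4  ⇒  cos φ₁ = cos 29.2° / √11.4 = 0.8729/3.376 = 0.2585.
φ₁ = arccos(0.2585) ≈ 75.0°.

75.0°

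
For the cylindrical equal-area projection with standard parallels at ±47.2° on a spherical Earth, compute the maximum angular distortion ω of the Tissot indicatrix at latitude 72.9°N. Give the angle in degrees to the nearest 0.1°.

Cylindrical equal-area (φ₀ = 47.2°): h = cos φ / cos 47.2° along meridians, k = cos 47.2° / cos φ along parallels; h·k = 1.
At 72.9°: h = 0.4328, k = 2.311; principal scales a = 2.311, b = 0.4328.
sin(ω/2) = (a − b)/(a + b) = 1.878/2.743 = 0.6845, so ω = 2 arcsin(0.6845) ≈ 86.4°.

86.4°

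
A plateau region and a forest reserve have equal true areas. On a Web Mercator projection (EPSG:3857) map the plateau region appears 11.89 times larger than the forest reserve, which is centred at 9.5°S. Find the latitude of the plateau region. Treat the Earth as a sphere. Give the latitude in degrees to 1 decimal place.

73.4°

On Mercator, (apparent₁)/(apparent₂) = sec²φ₁ / sec²φ₂ when true areas are equal.
cos²φ₂ / cos²φ₁ = 11.89  ⇒  cos φ₁ = cos 9.5° / √11.89 = 0.9863/3.448 = 0.2860.
φ₁ = arccos(0.2860) ≈ 73.4°.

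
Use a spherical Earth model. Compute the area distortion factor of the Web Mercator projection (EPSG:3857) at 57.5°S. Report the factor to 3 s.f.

3.46

The Mercator projection is conformal; its linear scale factor is the same in every direction and equals sec φ = 1/cos φ.
Areal scale = k² = sec²φ = 1/cos²(57.5°) = 1/0.5373² = 3.464.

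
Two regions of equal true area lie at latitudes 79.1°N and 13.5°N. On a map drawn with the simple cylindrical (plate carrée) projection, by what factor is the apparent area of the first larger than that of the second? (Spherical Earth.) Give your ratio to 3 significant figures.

5.14

Plate carrée maps x = Rλ, y = Rφ. The meridian scale is h = 1 and the parallel scale is k = 1/cos φ = sec φ.
Areal scale at 79.1°: h·k = 1.000 × 5.288 = 5.288.
Areal scale at 13.5°: h·k = 1.000 × 1.028 = 1.028.
Ratio = 5.288/1.028 ≈ 5.14.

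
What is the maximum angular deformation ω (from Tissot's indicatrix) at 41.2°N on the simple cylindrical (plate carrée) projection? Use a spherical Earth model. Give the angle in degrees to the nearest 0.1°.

In the plate carrée (x = Rλ, y = Rφ), meridians are true-scale (h = 1) and parallels are stretched by k = sec φ.
At 41.2°: h = 1.000, k = 1.329; principal scales a = 1.329, b = 1.000.
sin(ω/2) = (a − b)/(a + b) = 0.3291/2.329 = 0.1413, so ω = 2 arcsin(0.1413) ≈ 16.2°.

16.2°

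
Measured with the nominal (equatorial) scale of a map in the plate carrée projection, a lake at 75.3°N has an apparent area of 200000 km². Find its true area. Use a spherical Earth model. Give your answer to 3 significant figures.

50800 km²

For the equirectangular projection with φ₀ = 0 (plate carrée), h = 1 along meridians and k = sec φ along parallels.
Areal scale = h·k = 1 × sec φ; at 75.3°, h = 1.000, k = 3.941, so h·k = 3.941.
True area = apparent / (areal scale) = 200000 / 3.941 ≈ 50800 km².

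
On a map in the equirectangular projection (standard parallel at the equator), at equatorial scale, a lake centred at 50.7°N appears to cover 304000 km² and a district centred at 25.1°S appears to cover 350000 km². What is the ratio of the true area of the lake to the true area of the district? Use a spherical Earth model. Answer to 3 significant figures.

0.608

On the plate carrée, areal scale = h·k = 1 × sec φ, so true area = apparent × cos φ.
True area of lake: 304000 × cos(50.7°) = 304000 × 0.6334 = 192500 km².
True area of district: 350000 × cos(25.1°) = 350000 × 0.9056 = 316900 km².
Ratio = 192500 / 316900 ≈ 0.608.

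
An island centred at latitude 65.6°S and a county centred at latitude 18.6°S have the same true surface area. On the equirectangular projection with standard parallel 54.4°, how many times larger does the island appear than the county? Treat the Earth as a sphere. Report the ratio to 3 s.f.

2.29

With standard parallel φ₀ = 54.4°, the equirectangular projection gives x = Rλ cos φ₀, y = Rφ, so h = 1 and k = cos 54.4° / cos φ.
Areal scale at 65.6°: h·k = 1.000 × 1.409 = 1.409.
Areal scale at 18.6°: h·k = 1.000 × 0.6142 = 0.6142.
Ratio = 1.409/0.6142 ≈ 2.29.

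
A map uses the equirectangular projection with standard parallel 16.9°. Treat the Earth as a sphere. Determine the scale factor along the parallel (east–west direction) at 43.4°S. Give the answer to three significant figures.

1.32

The equidistant cylindrical projection with φ₀ = 16.9° has h = 1 (meridians true) and k = cos φ₀ / cos φ along parallels.
k = cos 16.9° / cos 43.4° = 0.9568/0.7266 = 1.317.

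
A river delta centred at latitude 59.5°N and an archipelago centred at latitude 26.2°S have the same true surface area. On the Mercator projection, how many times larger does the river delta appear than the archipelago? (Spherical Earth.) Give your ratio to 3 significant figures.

On Mercator, area is exaggerated by sec²φ = 1/cos²φ.
At 59.5°: sec²(59.5°) = 1/0.5075² = 3.882.
At 26.2°: sec²(26.2°) = 1/0.8973² = 1.242.
Ratio = 3.882/1.242 = cos²(26.2°)/cos²(59.5°) ≈ 3.13.

3.13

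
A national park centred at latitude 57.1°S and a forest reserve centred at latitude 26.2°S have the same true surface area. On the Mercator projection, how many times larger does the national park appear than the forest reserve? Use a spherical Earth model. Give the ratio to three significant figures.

On Mercator, area is exaggerated by sec²φ = 1/cos²φ.
At 57.1°: sec²(57.1°) = 1/0.5432² = 3.389.
At 26.2°: sec²(26.2°) = 1/0.8973² = 1.242.
Ratio = 3.389/1.242 = cos²(26.2°)/cos²(57.1°) ≈ 2.73.

2.73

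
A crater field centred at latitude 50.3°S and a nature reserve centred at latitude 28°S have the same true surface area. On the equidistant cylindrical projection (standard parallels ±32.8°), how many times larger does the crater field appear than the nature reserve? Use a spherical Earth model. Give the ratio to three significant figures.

With standard parallel φ₀ = 32.8°, the equirectangular projection gives x = Rλ cos φ₀, y = Rφ, so h = 1 and k = cos 32.8° / cos φ.
Areal scale at 50.3°: h·k = 1.000 × 1.316 = 1.316.
Areal scale at 28°: h·k = 1.000 × 0.9520 = 0.9520.
Ratio = 1.316/0.9520 ≈ 1.38.

1.38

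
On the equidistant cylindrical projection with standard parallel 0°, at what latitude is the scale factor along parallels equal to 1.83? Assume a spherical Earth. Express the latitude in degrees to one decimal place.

56.9°

Plate carrée: h = 1, k = sec φ along parallels.
sec φ = 1.83  ⇒  cos φ = 0.5464  ⇒  φ ≈ 56.9°.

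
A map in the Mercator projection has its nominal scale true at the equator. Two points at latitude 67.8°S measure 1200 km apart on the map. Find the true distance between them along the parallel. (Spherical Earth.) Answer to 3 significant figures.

Mercator is conformal, so the point scale is isotropic: h = k = sec φ = 1/cos φ.
Along the parallel at 67.8°, map distances are exaggerated by k = sec 67.8° = 2.647.
True distance = 1200 / 2.647 = 1200 × cos 67.8° ≈ 453 km.

453 km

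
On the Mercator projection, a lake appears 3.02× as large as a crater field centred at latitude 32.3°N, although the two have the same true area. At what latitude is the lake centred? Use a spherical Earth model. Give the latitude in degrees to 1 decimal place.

On Mercator, (apparent₁)/(apparent₂) = sec²φ₁ / sec²φ₂ when true areas are equal.
cos²φ₂ / cos²φ₁ = 3.02  ⇒  cos φ₁ = cos 32.3° / √3.02 = 0.8453/1.738 = 0.4864.
φ₁ = arccos(0.4864) ≈ 60.9°.

60.9°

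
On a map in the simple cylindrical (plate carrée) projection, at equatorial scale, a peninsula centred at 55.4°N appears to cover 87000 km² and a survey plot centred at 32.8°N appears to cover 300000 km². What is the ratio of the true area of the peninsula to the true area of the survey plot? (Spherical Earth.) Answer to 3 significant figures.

Plate carrée has h = 1 and k = sec φ, giving areal scale sec φ; true area = (apparent area) · cos φ.
True area of peninsula: 87000 × cos(55.4°) = 87000 × 0.5678 = 49400 km².
True area of survey plot: 300000 × cos(32.8°) = 300000 × 0.8406 = 252200 km².
Ratio = 49400 / 252200 ≈ 0.196.

0.196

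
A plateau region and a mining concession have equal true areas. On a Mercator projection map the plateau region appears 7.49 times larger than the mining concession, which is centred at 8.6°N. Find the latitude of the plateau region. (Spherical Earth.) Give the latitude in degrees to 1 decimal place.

68.8°

For equal true areas on Mercator, apparent areas scale as sec²φ, so the ratio is cos²φ₂ / cos²φ₁.
cos²φ₂ / cos²φ₁ = 7.49  ⇒  cos φ₁ = cos 8.6° / √7.49 = 0.9888/2.737 = 0.3613.
φ₁ = arccos(0.3613) ≈ 68.8°.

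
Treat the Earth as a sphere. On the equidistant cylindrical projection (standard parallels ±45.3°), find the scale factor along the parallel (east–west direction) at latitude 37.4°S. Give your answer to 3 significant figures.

The equidistant cylindrical projection with φ₀ = 45.3° has h = 1 (meridians true) and k = cos φ₀ / cos φ along parallels.
k = cos 45.3° / cos 37.4° = 0.7034/0.7944 = 0.8854.

0.885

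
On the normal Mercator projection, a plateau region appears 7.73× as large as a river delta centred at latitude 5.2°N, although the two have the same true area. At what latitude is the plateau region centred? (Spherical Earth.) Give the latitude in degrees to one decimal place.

For equal true areas on Mercator, apparent areas scale as sec²φ, so the ratio is cos²φ₂ / cos²φ₁.
cos²φ₂ / cos²φ₁ = 7.73  ⇒  cos φ₁ = cos 5.2° / √7.73 = 0.9959/2.780 = 0.3582.
φ₁ = arccos(0.3582) ≈ 69.0°.

69.0°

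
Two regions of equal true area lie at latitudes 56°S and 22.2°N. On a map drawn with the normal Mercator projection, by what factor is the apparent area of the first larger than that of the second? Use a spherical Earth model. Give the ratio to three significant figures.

Mercator areal scale is sec²φ.
At 56°: sec²(56°) = 1/0.5592² = 3.198.
At 22.2°: sec²(22.2°) = 1/0.9259² = 1.167.
Ratio = 3.198/1.167 = cos²(22.2°)/cos²(56°) ≈ 2.74.

2.74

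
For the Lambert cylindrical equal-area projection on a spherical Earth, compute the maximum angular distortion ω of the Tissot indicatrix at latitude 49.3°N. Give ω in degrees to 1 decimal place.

The Lambert cylindrical equal-area projection is the cylindrical equal-area projection with its standard parallel at the equator (φ₀ = 0). For cylindrical equal-area with standard parallel φ₀, h = cos φ / cos φ₀ and k = cos φ₀ / cos φ, so h·k = 1.
At 49.3°: h = 0.6521, k = 1.534; principal scales a = 1.534, b = 0.6521.
sin(ω/2) = (a − b)/(a + b) = 0.8814/2.186 = 0.4033, so ω = 2 arcsin(0.4033) ≈ 47.6°.

47.6°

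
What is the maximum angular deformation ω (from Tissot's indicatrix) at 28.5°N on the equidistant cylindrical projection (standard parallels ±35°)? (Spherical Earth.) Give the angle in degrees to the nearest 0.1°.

4.0°

With standard parallel φ₀ = 35°, the equirectangular projection gives x = Rλ cos φ₀, y = Rφ, so h = 1 and k = cos 35° / cos φ.
At 28.5°: h = 1.000, k = 0.9321; principal scales a = 1.000, b = 0.9321.
sin(ω/2) = (a − b)/(a + b) = 0.06789/1.932 = 0.03514, so ω = 2 arcsin(0.03514) ≈ 4.0°.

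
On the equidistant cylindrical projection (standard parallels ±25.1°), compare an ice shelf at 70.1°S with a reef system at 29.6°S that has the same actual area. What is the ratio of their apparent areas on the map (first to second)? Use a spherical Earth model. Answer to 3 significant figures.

2.55

In the equirectangular projection with standard parallel φ₀ = 25.1° (x = Rλ cos φ₀, y = Rφ), meridians are true-scale (h = 1) and the parallel scale is k = cos φ₀ / cos φ.
Areal scale at 70.1°: h·k = 1.000 × 2.660 = 2.660.
Areal scale at 29.6°: h·k = 1.000 × 1.041 = 1.041.
Ratio = 2.660/1.041 ≈ 2.55.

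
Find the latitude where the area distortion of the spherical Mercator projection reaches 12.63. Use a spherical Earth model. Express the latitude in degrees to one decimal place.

Mercator areal scale is sec²φ.
sec²φ = 12.63  ⇒  cos²φ = 0.07918  ⇒  cos φ = 0.2814.
φ = arccos(0.2814) ≈ 73.7°.

73.7°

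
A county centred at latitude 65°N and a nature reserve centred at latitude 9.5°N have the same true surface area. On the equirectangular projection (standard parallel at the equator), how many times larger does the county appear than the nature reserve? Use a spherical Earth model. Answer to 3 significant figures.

2.33

Plate carrée maps x = Rλ, y = Rφ. The meridian scale is h = 1 and the parallel scale is k = 1/cos φ = sec φ.
Areal scale at 65°: h·k = 1.000 × 2.366 = 2.366.
Areal scale at 9.5°: h·k = 1.000 × 1.014 = 1.014.
Ratio = 2.366/1.014 ≈ 2.33.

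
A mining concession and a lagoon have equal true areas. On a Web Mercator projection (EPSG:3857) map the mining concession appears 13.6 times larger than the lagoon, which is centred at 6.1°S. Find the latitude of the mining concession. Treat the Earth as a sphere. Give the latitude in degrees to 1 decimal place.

On Mercator, (apparent₁)/(apparent₂) = sec²φ₁ / sec²φ₂ when true areas are equal.
cos²φ₂ / cos²φ₁ = 13.6  ⇒  cos φ₁ = cos 6.1° / √13.6 = 0.9943/3.688 = 0.2696.
φ₁ = arccos(0.2696) ≈ 74.4°.

74.4°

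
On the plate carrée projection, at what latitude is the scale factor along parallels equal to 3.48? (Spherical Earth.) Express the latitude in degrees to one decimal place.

73.3°

Plate carrée: h = 1, k = sec φ along parallels.
sec φ = 3.48  ⇒  cos φ = 0.2874  ⇒  φ ≈ 73.3°.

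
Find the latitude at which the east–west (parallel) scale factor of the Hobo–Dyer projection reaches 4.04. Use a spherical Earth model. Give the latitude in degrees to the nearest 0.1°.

Hobo–Dyer is a cylindrical equal-area projection with standard parallels at ±37.5°. A cylindrical equal-area projection with standard parallel φ₀ has meridian scale h = cos φ / cos φ₀ and parallel scale k = cos φ₀ / cos φ (so areas are preserved, h·k = 1).
k = cos φ₀ / cos φ = 4.04  ⇒  cos φ = cos 37.5° / 4.04 = 0.1964.
φ = arccos(0.1964) ≈ 78.7°.

78.7°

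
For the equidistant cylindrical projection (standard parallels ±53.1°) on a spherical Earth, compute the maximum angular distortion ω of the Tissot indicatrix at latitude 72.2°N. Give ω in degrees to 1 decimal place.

In the equirectangular projection with standard parallel φ₀ = 53.1° (x = Rλ cos φ₀, y = Rφ), meridians are true-scale (h = 1) and the parallel scale is k = cos φ₀ / cos φ.
At 72.2°: h = 1.000, k = 1.964; principal scales a = 1.964, b = 1.000.
sin(ω/2) = (a − b)/(a + b) = 0.9641/2.964 = 0.3253, so ω = 2 arcsin(0.3253) ≈ 38.0°.

38.0°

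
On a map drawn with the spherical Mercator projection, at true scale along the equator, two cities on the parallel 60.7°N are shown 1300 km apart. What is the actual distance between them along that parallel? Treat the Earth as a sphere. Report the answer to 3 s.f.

636 km

The Mercator projection is conformal; its linear scale factor is the same in every direction and equals sec φ = 1/cos φ.
Along the parallel at 60.7°, map distances are exaggerated by k = sec 60.7° = 2.043.
True distance = 1300 / 2.043 = 1300 × cos 60.7° ≈ 636 km.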